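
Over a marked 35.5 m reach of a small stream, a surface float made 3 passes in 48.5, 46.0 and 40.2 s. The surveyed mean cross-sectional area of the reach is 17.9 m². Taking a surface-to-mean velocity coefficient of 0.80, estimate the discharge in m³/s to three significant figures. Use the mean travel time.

11.3 m³/s

t̄ = (48.5 + 46.0 + 40.2) / 3 = 44.9 s
v_surface = L / t̄ = 35.5 / 44.9 = 0.7906 m/s
v_mean = 0.80 × 0.7906 = 0.6325 m/s
Q = A × v_mean = 17.9 × 0.6325 = 11.32 m³/s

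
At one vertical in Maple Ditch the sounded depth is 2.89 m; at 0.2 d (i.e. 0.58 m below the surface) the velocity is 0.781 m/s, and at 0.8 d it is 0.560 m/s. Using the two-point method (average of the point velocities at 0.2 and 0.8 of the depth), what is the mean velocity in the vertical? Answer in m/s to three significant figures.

0.671 m/s

v̄ = (0.781 + 0.560) / 2 = 0.6705 m/s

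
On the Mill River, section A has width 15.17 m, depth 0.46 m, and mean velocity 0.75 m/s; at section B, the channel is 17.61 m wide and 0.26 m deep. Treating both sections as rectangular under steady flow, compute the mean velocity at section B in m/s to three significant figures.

1.14 m/s

Q = A₁V₁ = (15.17×0.46) × 0.75 = 5.234 m³/s
A₂ = 17.61 × 0.26 = 4.579 m²
V₂ = Q/A₂ = 5.234/4.579 = 1.143 m/s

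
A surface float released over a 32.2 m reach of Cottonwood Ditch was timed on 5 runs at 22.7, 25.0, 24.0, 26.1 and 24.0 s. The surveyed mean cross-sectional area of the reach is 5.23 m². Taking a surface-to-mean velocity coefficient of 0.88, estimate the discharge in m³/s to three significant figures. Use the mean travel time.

6.08 m³/s

t̄ = (22.7 + 25.0 + 24.0 + 26.1 + 24.0) / 5 = 24.36 s
v_surface = L / t̄ = 32.2 / 24.36 = 1.322 m/s
v_mean = 0.88 × 1.322 = 1.163 m/s
Q = A × v_mean = 5.23 × 1.163 = 6.084 m³/s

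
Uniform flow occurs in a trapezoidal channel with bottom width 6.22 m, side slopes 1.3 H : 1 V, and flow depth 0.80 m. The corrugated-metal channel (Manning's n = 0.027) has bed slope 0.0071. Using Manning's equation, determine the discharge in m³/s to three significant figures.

13.7 m³/s

A = (b + z·y)·y = (6.22 + 1.3×0.80)×0.80 = 5.808 m²
P = b + 2y√(1+z²) = 6.22 + 2×0.80×√(1+1.3²) = 8.844 m
R = A/P = 5.808/8.844 = 0.6567 m
Q = (1/n)·A·R^(2/3)·S^(1/2) = (1/0.027) × 5.808 × 0.6567^(2/3) × 0.0071^(1/2) = 13.69 m³/s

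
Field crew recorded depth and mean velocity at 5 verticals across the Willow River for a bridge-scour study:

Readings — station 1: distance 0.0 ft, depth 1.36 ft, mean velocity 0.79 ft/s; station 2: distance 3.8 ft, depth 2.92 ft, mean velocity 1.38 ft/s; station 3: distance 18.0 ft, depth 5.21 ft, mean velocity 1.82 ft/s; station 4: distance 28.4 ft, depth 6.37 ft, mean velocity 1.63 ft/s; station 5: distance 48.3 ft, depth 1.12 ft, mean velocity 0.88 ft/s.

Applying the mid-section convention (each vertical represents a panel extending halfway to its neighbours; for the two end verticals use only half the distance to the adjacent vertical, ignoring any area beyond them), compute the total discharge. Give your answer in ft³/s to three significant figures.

322 ft³/s

w_1 = (3.8 − 0.0)/2 = 1.9 ft; q_1 = 0.79 × 1.36 × 1.9 = 2.041 ft³/s
w_2 = (18.0 − 0.0)/2 = 9 ft; q_2 = 1.38 × 2.92 × 9 = 36.27 ft³/s
w_3 = (28.4 − 3.8)/2 = 12.3 ft; q_3 = 1.82 × 5.21 × 12.3 = 116.6 ft³/s
w_4 = (48.3 − 18.0)/2 = 15.15 ft; q_4 = 1.63 × 6.37 × 15.15 = 157.3 ft³/s
w_5 = (48.3 − 28.4)/2 = 9.95 ft; q_5 = 0.88 × 1.12 × 9.95 = 9.807 ft³/s
Q = Σ qᵢ = 322.0 ft³/s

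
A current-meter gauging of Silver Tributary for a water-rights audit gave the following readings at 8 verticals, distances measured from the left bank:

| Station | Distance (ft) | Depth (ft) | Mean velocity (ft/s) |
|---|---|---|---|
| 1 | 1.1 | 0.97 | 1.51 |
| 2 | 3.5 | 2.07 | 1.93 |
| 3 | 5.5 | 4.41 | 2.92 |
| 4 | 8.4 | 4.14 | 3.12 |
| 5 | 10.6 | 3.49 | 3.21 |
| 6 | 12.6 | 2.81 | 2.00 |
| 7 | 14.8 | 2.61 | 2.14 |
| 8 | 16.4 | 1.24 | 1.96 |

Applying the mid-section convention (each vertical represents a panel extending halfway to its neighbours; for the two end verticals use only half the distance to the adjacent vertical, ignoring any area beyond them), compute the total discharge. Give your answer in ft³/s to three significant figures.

123 ft³/s

w_1 = (3.5 − 1.1)/2 = 1.2 ft; q_1 = 1.51 × 0.97 × 1.2 = 1.758 ft³/s
w_2 = (5.5 − 1.1)/2 = 2.2 ft; q_2 = 1.93 × 2.07 × 2.2 = 8.789 ft³/s
w_3 = (8.4 − 3.5)/2 = 2.45 ft; q_3 = 2.92 × 4.41 × 2.45 = 31.55 ft³/s
w_4 = (10.6 − 5.5)/2 = 2.55 ft; q_4 = 3.12 × 4.14 × 2.55 = 32.94 ft³/s
w_5 = (12.6 − 8.4)/2 = 2.1 ft; q_5 = 3.21 × 3.49 × 2.1 = 23.53 ft³/s
w_6 = (14.8 − 10.6)/2 = 2.1 ft; q_6 = 2.00 × 2.81 × 2.1 = 11.80 ft³/s
w_7 = (16.4 − 12.6)/2 = 1.9 ft; q_7 = 2.14 × 2.61 × 1.9 = 10.61 ft³/s
w_8 = (16.4 − 14.8)/2 = 0.8 ft; q_8 = 1.96 × 1.24 × 0.8 = 1.944 ft³/s
Q = Σ qᵢ = 122.9 ft³/s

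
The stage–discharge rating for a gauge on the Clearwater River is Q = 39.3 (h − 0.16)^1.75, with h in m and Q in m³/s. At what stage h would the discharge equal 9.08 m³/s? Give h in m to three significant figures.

0.593 m

h − h₀ = (Q/C)^(1/b) = (9.08/39.3)^(1/1.75) = 0.4329 m
h = 0.16 + 0.4329 = 0.5929 m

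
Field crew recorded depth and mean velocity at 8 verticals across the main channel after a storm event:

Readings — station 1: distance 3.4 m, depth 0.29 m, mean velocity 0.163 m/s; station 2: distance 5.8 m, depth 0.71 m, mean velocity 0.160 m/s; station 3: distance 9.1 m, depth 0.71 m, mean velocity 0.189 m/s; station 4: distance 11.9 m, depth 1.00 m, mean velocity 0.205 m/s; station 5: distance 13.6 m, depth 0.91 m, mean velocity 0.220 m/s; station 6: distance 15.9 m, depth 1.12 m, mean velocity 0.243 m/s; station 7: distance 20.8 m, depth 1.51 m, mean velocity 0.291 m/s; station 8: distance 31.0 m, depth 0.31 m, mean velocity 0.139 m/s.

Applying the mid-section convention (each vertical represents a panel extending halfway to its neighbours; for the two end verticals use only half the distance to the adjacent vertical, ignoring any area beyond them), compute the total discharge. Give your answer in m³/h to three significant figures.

w_1 = (5.8 − 3.4)/2 = 1.2 m; q_1 = 0.163 × 0.29 × 1.2 = 0.05672 m³/s
w_2 = (9.1 − 3.4)/2 = 2.85 m; q_2 = 0.160 × 0.71 × 2.85 = 0.3238 m³/s
w_3 = (11.9 − 5.8)/2 = 3.05 m; q_3 = 0.189 × 0.71 × 3.05 = 0.4093 m³/s
w_4 = (13.6 − 9.1)/2 = 2.25 m; q_4 = 0.205 × 1.00 × 2.25 = 0.4613 m³/s
w_5 = (15.9 − 11.9)/2 = 2 m; q_5 = 0.220 × 0.91 × 2 = 0.4004 m³/s
w_6 = (20.8 − 13.6)/2 = 3.6 m; q_6 = 0.243 × 1.12 × 3.6 = 0.9798 m³/s
w_7 = (31.0 − 15.9)/2 = 7.55 m; q_7 = 0.291 × 1.51 × 7.55 = 3.318 m³/s
w_8 = (31.0 − 20.8)/2 = 5.1 m; q_8 = 0.139 × 0.31 × 5.1 = 0.2198 m³/s
Q = Σ qᵢ = 6.168 m³/s
= 6.168 × 3600 = 22210 m³/h

22200 m³/h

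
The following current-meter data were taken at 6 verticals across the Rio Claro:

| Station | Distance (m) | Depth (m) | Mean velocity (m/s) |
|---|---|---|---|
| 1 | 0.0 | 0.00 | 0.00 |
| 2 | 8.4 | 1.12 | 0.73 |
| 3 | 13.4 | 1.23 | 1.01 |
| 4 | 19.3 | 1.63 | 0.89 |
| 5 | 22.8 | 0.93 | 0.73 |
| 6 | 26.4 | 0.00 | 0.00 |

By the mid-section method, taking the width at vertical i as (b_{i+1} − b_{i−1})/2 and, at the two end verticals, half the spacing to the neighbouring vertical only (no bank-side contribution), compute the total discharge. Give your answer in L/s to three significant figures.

w_2 = (13.4 − 0.0)/2 = 6.7 m; q_2 = 0.73 × 1.12 × 6.7 = 5.478 m³/s
w_3 = (19.3 − 8.4)/2 = 5.45 m; q_3 = 1.01 × 1.23 × 5.45 = 6.771 m³/s
w_4 = (22.8 − 13.4)/2 = 4.7 m; q_4 = 0.89 × 1.63 × 4.7 = 6.818 m³/s
w_5 = (26.4 − 19.3)/2 = 3.55 m; q_5 = 0.73 × 0.93 × 3.55 = 2.410 m³/s
Stations 1, 6 contribute zero (depth or velocity is 0).
Q = Σ qᵢ = 21.48 m³/s
= 21.48 × 1000 = 21480 L/s

21500 L/s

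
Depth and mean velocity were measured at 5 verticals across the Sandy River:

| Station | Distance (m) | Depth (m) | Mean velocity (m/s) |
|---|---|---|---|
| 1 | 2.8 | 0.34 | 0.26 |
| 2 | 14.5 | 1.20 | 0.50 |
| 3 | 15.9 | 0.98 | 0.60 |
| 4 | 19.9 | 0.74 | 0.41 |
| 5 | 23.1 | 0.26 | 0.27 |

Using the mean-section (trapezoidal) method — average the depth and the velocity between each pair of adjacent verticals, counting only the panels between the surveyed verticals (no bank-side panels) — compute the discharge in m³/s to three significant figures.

6.54 m³/s

Panel 1-2: Δb = 11.7 m, d̄ = (0.34+1.20)/2 = 0.77, v̄ = (0.26+0.50)/2 = 0.38 → q = 11.7×0.77×0.38 = 3.423 m³/s
Panel 2-3: Δb = 1.4 m, d̄ = (1.20+0.98)/2 = 1.09, v̄ = (0.50+0.60)/2 = 0.55 → q = 1.4×1.09×0.55 = 0.8393 m³/s
Panel 3-4: Δb = 4 m, d̄ = (0.98+0.74)/2 = 0.86, v̄ = (0.60+0.41)/2 = 0.505 → q = 4×0.86×0.505 = 1.737 m³/s
Panel 4-5: Δb = 3.2 m, d̄ = (0.74+0.26)/2 = 0.5, v̄ = (0.41+0.27)/2 = 0.34 → q = 3.2×0.5×0.34 = 0.5440 m³/s
Q = Σ q = 6.544 m³/s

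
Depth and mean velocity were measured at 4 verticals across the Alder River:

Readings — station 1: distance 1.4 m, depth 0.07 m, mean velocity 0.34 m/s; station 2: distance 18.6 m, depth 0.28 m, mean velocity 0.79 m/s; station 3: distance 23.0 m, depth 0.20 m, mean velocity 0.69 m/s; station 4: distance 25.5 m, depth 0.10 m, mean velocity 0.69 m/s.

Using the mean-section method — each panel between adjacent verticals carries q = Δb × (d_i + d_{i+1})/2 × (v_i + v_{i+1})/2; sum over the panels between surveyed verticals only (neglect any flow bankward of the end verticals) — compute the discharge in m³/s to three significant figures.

2.74 m³/s

Panel 1-2: Δb = 17.2 m, d̄ = (0.07+0.28)/2 = 0.175, v̄ = (0.34+0.79)/2 = 0.565 → q = 17.2×0.175×0.565 = 1.701 m³/s
Panel 2-3: Δb = 4.4 m, d̄ = (0.28+0.20)/2 = 0.24, v̄ = (0.79+0.69)/2 = 0.74 → q = 4.4×0.24×0.74 = 0.7814 m³/s
Panel 3-4: Δb = 2.5 m, d̄ = (0.20+0.10)/2 = 0.15, v̄ = (0.69+0.69)/2 = 0.69 → q = 2.5×0.15×0.69 = 0.2588 m³/s
Q = Σ q = 2.741 m³/s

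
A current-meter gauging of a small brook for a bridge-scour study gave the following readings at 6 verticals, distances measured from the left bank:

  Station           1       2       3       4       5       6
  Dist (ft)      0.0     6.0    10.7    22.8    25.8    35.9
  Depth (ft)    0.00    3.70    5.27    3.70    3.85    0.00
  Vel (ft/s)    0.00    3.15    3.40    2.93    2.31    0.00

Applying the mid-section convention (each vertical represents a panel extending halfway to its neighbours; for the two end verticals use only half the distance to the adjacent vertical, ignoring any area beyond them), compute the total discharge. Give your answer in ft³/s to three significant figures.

w_2 = (10.7 − 0.0)/2 = 5.35 ft; q_2 = 3.15 × 3.70 × 5.35 = 62.35 ft³/s
w_3 = (22.8 − 6.0)/2 = 8.4 ft; q_3 = 3.40 × 5.27 × 8.4 = 150.5 ft³/s
w_4 = (25.8 − 10.7)/2 = 7.55 ft; q_4 = 2.93 × 3.70 × 7.55 = 81.85 ft³/s
w_5 = (35.9 − 22.8)/2 = 6.55 ft; q_5 = 2.31 × 3.85 × 6.55 = 58.25 ft³/s
Stations 1, 6 contribute zero (depth or velocity is 0).
Q = Σ qᵢ = 353.0 ft³/s

353 ft³/s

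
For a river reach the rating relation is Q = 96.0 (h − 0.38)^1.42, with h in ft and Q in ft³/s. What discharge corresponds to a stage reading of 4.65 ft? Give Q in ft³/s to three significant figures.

754 ft³/s

Q = 96.0 × (4.65 − 0.38)^1.42 = 96.0 × 4.27^1.42 = 754.2 ft³/s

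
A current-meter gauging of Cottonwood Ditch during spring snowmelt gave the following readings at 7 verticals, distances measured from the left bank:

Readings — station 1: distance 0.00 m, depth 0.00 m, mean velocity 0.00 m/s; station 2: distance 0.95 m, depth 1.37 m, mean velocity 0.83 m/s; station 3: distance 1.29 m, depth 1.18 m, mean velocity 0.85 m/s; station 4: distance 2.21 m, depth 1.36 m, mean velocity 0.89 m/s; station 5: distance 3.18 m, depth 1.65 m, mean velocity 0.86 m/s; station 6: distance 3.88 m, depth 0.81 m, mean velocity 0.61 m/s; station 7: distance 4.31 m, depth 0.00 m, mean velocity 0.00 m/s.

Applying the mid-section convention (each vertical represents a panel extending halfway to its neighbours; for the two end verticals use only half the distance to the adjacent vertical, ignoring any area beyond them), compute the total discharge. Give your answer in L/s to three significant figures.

w_2 = (1.29 − 0.00)/2 = 0.645 m; q_2 = 0.83 × 1.37 × 0.645 = 0.7334 m³/s
w_3 = (2.21 − 0.95)/2 = 0.63 m; q_3 = 0.85 × 1.18 × 0.63 = 0.6319 m³/s
w_4 = (3.18 − 1.29)/2 = 0.945 m; q_4 = 0.89 × 1.36 × 0.945 = 1.144 m³/s
w_5 = (3.88 − 2.21)/2 = 0.835 m; q_5 = 0.86 × 1.65 × 0.835 = 1.185 m³/s
w_6 = (4.31 − 3.18)/2 = 0.565 m; q_6 = 0.61 × 0.81 × 0.565 = 0.2792 m³/s
Stations 1, 7 contribute zero (depth or velocity is 0).
Q = Σ qᵢ = 3.973 m³/s
= 3.973 × 1000 = 3973 L/s

3970 L/s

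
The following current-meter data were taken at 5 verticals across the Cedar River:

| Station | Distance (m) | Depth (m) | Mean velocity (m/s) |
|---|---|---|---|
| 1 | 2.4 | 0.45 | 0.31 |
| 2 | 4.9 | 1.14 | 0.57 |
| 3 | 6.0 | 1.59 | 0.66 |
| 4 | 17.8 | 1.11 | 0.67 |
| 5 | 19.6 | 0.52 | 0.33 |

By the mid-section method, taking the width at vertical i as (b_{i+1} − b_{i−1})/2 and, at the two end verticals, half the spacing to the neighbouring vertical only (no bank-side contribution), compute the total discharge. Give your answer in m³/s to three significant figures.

w_1 = (4.9 − 2.4)/2 = 1.25 m; q_1 = 0.31 × 0.45 × 1.25 = 0.1744 m³/s
w_2 = (6.0 − 2.4)/2 = 1.8 m; q_2 = 0.57 × 1.14 × 1.8 = 1.170 m³/s
w_3 = (17.8 − 4.9)/2 = 6.45 m; q_3 = 0.66 × 1.59 × 6.45 = 6.769 m³/s
w_4 = (19.6 − 6.0)/2 = 6.8 m; q_4 = 0.67 × 1.11 × 6.8 = 5.057 m³/s
w_5 = (19.6 − 17.8)/2 = 0.9 m; q_5 = 0.33 × 0.52 × 0.9 = 0.1544 m³/s
Q = Σ qᵢ = 13.32 m³/s

13.3 m³/s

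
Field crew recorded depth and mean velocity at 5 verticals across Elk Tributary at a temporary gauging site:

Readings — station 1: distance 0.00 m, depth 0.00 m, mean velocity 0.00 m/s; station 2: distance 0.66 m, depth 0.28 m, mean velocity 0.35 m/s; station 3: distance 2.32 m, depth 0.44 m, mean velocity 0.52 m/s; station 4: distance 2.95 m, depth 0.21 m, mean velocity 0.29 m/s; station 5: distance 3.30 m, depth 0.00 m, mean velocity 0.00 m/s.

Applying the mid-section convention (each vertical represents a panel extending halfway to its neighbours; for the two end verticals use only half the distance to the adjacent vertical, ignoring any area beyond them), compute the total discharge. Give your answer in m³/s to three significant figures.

0.405 m³/s

w_2 = (2.32 − 0.00)/2 = 1.16 m; q_2 = 0.35 × 0.28 × 1.16 = 0.1137 m³/s
w_3 = (2.95 − 0.66)/2 = 1.145 m; q_3 = 0.52 × 0.44 × 1.145 = 0.2620 m³/s
w_4 = (3.30 − 2.32)/2 = 0.49 m; q_4 = 0.29 × 0.21 × 0.49 = 0.02984 m³/s
Stations 1, 5 contribute zero (depth or velocity is 0).
Q = Σ qᵢ = 0.4055 m³/s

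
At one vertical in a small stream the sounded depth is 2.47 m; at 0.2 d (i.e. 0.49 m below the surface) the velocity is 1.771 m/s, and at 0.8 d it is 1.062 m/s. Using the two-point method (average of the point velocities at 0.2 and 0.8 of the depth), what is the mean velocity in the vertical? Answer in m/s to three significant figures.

v̄ = (1.771 + 1.062) / 2 = 1.417 m/s

1.42 m/s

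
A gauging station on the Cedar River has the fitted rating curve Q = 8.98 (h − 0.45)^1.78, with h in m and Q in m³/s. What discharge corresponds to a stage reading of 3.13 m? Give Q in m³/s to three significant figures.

Q = 8.98 × (3.13 − 0.45)^1.78 = 8.98 × 2.68^1.78 = 51.92 m³/s

51.9 m³/s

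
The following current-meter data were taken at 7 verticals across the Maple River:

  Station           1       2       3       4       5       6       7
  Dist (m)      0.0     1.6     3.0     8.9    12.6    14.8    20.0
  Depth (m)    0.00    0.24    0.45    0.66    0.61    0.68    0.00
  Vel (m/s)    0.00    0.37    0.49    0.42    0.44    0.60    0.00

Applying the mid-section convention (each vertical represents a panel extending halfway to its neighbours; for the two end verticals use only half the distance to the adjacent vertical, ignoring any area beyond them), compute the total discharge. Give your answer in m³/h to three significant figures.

16500 m³/h

w_2 = (3.0 − 0.0)/2 = 1.5 m; q_2 = 0.37 × 0.24 × 1.5 = 0.1332 m³/s
w_3 = (8.9 − 1.6)/2 = 3.65 m; q_3 = 0.49 × 0.45 × 3.65 = 0.8048 m³/s
w_4 = (12.6 − 3.0)/2 = 4.8 m; q_4 = 0.42 × 0.66 × 4.8 = 1.331 m³/s
w_5 = (14.8 − 8.9)/2 = 2.95 m; q_5 = 0.44 × 0.61 × 2.95 = 0.7918 m³/s
w_6 = (20.0 − 12.6)/2 = 3.7 m; q_6 = 0.60 × 0.68 × 3.7 = 1.510 m³/s
Stations 1, 7 contribute zero (depth or velocity is 0).
Q = Σ qᵢ = 4.570 m³/s
= 4.570 × 3600 = 16450 m³/h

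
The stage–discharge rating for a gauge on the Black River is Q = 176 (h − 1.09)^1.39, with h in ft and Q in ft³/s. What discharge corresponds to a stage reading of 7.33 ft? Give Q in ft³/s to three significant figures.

2240 ft³/s

Q = 176 × (7.33 − 1.09)^1.39 = 176 × 6.24^1.39 = 2243 ft³/s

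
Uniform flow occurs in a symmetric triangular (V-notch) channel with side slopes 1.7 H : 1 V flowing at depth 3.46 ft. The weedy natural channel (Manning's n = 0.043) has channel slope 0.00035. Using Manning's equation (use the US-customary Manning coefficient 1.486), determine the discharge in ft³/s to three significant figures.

A = z·y² = 1.7×3.46² = 20.35 ft²
P = 2y√(1+z²) = 2×3.46×√(1+1.7²) = 13.65 ft
R = A/P = 20.35/13.65 = 1.491 ft
Q = (1.486/n)·A·R^(2/3)·S^(1/2) = (1.486/0.043) × 20.35 × 1.491^(2/3) × 0.00035^(1/2) = 17.17 ft³/s

17.2 ft³/s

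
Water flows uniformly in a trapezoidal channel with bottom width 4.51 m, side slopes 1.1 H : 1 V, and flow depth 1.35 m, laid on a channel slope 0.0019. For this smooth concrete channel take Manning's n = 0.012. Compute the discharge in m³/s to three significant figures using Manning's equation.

28.4 m³/s

A = (b + z·y)·y = (4.51 + 1.1×1.35)×1.35 = 8.093 m²
P = b + 2y√(1+z²) = 4.51 + 2×1.35×√(1+1.1²) = 8.524 m
R = A/P = 8.093/8.524 = 0.9495 m
Q = (1/n)·A·R^(2/3)·S^(1/2) = (1/0.012) × 8.093 × 0.9495^(2/3) × 0.0019^(1/2) = 28.40 m³/s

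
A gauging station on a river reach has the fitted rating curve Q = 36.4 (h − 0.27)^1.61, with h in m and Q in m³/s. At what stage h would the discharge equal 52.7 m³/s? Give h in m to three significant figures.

h − h₀ = (Q/C)^(1/b) = (52.7/36.4)^(1/1.61) = 1.258 m
h = 0.27 + 1.258 = 1.528 m

1.53 m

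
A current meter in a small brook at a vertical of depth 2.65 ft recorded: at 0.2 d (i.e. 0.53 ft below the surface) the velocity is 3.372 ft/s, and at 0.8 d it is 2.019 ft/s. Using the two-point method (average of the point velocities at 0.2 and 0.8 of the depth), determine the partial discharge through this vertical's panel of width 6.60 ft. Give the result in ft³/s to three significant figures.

v̄ = (3.372 + 2.019) / 2 = 2.696 ft/s
q = v̄ × d × w = 2.696 × 2.65 × 6.60 = 47.14 ft³/s

47.1 ft³/s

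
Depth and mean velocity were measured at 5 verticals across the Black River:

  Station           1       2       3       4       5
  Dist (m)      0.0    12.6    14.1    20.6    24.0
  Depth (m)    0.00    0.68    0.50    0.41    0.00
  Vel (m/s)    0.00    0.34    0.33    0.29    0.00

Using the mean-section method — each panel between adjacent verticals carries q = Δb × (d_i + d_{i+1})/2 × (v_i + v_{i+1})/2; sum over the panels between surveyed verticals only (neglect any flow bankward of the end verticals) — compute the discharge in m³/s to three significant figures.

2.04 m³/s

Panel 1-2: Δb = 12.6 m, d̄ = (0.00+0.68)/2 = 0.34, v̄ = (0.00+0.34)/2 = 0.17 → q = 12.6×0.34×0.17 = 0.7283 m³/s
Panel 2-3: Δb = 1.5 m, d̄ = (0.68+0.50)/2 = 0.59, v̄ = (0.34+0.33)/2 = 0.335 → q = 1.5×0.59×0.335 = 0.2965 m³/s
Panel 3-4: Δb = 6.5 m, d̄ = (0.50+0.41)/2 = 0.455, v̄ = (0.33+0.29)/2 = 0.31 → q = 6.5×0.455×0.31 = 0.9168 m³/s
Panel 4-5: Δb = 3.4 m, d̄ = (0.41+0.00)/2 = 0.205, v̄ = (0.29+0.00)/2 = 0.145 → q = 3.4×0.205×0.145 = 0.1011 m³/s
Q = Σ q = 2.043 m³/s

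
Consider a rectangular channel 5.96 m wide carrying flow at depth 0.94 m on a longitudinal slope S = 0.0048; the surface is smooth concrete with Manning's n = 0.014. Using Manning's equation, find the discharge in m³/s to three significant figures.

A = b·y = 5.96 × 0.94 = 5.602 m²
P = b + 2y = 5.96 + 2×0.94 = 7.840 m
R = A/P = 5.602/7.840 = 0.7146 m
Q = (1/n)·A·R^(2/3)·S^(1/2) = (1/0.014) × 5.602 × 0.7146^(2/3) × 0.0048^(1/2) = 22.16 m³/s

22.2 m³/s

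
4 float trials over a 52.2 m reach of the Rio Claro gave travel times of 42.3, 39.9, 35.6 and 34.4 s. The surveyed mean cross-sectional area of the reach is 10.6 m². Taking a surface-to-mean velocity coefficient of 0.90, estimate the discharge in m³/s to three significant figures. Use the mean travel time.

13.1 m³/s

t̄ = (42.3 + 39.9 + 35.6 + 34.4) / 4 = 38.05 s
v_surface = L / t̄ = 52.2 / 38.05 = 1.372 m/s
v_mean = 0.90 × 1.372 = 1.235 m/s
Q = A × v_mean = 10.6 × 1.235 = 13.09 m³/s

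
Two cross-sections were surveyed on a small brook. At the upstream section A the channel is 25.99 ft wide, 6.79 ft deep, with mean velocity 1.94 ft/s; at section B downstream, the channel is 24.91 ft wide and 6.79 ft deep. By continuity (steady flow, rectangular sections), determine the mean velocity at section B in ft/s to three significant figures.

Q = A₁V₁ = (25.99×6.79) × 1.94 = 342.4 ft³/s
A₂ = 24.91 × 6.79 = 169.1 ft²
V₂ = Q/A₂ = 342.4/169.1 = 2.024 ft/s

2.02 ft/s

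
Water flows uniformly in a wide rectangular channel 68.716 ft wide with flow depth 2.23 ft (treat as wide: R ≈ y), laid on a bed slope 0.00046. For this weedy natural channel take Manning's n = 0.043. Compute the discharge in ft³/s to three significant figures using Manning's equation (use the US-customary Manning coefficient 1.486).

A = b·y = 68.716 × 2.23 = 153.2 ft²
Wide channel: R ≈ y = 2.23 ft
Q = (1.486/n)·A·R^(2/3)·S^(1/2) = (1.486/0.043) × 153.2 × 2.230^(2/3) × 0.00046^(1/2) = 193.9 ft³/s

194 ft³/s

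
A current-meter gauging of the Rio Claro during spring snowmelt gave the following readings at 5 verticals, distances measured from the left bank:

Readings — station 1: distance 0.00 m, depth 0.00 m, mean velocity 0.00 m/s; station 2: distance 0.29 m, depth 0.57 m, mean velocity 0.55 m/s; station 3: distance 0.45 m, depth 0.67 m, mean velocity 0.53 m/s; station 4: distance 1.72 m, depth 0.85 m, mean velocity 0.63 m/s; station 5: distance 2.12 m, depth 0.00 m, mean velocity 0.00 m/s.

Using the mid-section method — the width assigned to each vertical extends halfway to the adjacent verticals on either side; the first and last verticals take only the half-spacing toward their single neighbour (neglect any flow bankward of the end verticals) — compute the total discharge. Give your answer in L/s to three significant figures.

w_2 = (0.45 − 0.00)/2 = 0.225 m; q_2 = 0.55 × 0.57 × 0.225 = 0.07054 m³/s
w_3 = (1.72 − 0.29)/2 = 0.715 m; q_3 = 0.53 × 0.67 × 0.715 = 0.2539 m³/s
w_4 = (2.12 − 0.45)/2 = 0.835 m; q_4 = 0.63 × 0.85 × 0.835 = 0.4471 m³/s
Stations 1, 5 contribute zero (depth or velocity is 0).
Q = Σ qᵢ = 0.7716 m³/s
= 0.7716 × 1000 = 771.6 L/s

772 L/s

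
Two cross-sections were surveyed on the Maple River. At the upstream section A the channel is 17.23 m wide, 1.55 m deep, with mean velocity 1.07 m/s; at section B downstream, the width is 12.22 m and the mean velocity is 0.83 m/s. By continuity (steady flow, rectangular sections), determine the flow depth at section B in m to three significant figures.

Q = A₁V₁ = (17.23×1.55) × 1.07 = 28.58 m³/s
d₂ = Q/(b₂ V₂) = 28.58/(12.22×0.83) = 2.817 m

2.82 m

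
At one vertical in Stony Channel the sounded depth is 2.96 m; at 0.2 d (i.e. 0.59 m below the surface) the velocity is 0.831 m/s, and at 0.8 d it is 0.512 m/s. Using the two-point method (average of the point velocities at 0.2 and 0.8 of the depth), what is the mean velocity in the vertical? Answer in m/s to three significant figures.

v̄ = (0.831 + 0.512) / 2 = 0.6715 m/s

0.672 m/s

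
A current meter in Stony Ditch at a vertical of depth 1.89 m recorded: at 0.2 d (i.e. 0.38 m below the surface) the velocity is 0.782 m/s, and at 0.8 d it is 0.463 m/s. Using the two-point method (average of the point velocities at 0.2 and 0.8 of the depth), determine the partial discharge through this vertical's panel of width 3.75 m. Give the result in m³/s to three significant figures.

4.41 m³/s

v̄ = (0.782 + 0.463) / 2 = 0.6225 m/s
q = v̄ × d × w = 0.6225 × 1.89 × 3.75 = 4.412 m³/s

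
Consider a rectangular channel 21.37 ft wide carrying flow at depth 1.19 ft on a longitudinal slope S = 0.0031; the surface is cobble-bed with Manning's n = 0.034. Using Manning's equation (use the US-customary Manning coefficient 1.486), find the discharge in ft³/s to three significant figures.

64.8 ft³/s

A = b·y = 21.37 × 1.19 = 25.43 ft²
P = b + 2y = 21.37 + 2×1.19 = 23.75 ft
R = A/P = 25.43/23.75 = 1.071 ft
Q = (1.486/n)·A·R^(2/3)·S^(1/2) = (1.486/0.034) × 25.43 × 1.071^(2/3) × 0.0031^(1/2) = 64.77 ft³/s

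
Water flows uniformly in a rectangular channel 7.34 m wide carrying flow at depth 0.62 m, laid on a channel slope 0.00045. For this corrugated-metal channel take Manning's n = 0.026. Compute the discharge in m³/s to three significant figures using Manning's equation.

A = b·y = 7.34 × 0.62 = 4.551 m²
P = b + 2y = 7.34 + 2×0.62 = 8.580 m
R = A/P = 4.551/8.580 = 0.5304 m
Q = (1/n)·A·R^(2/3)·S^(1/2) = (1/0.026) × 4.551 × 0.5304^(2/3) × 0.00045^(1/2) = 2.433 m³/s

2.43 m³/s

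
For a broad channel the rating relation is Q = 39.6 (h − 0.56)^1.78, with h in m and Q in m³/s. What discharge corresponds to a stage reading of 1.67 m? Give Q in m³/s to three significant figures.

47.7 m³/s

Q = 39.6 × (1.67 − 0.56)^1.78 = 39.6 × 1.11^1.78 = 47.68 m³/s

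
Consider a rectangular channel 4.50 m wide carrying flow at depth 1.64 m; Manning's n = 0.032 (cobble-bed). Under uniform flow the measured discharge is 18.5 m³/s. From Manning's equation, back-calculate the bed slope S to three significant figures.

A = b·y = 4.50 × 1.64 = 7.380 m²
P = b + 2y = 4.50 + 2×1.64 = 7.780 m
R = A/P = 7.380/7.780 = 0.9486 m
S = (Q·n / (1·A·R^(2/3)))² = (18.5×0.032 / (1×7.380×0.9654))² = 0.006904

0.00690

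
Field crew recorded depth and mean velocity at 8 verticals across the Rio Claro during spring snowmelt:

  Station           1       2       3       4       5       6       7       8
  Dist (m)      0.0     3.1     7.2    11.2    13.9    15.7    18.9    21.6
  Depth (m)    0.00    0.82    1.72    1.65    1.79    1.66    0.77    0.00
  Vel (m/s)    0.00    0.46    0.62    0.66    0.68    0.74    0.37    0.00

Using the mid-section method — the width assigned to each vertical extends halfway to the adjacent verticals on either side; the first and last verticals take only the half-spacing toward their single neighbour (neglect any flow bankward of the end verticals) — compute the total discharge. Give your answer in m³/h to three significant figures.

w_2 = (7.2 − 0.0)/2 = 3.6 m; q_2 = 0.46 × 0.82 × 3.6 = 1.358 m³/s
w_3 = (11.2 − 3.1)/2 = 4.05 m; q_3 = 0.62 × 1.72 × 4.05 = 4.319 m³/s
w_4 = (13.9 − 7.2)/2 = 3.35 m; q_4 = 0.66 × 1.65 × 3.35 = 3.648 m³/s
w_5 = (15.7 − 11.2)/2 = 2.25 m; q_5 = 0.68 × 1.79 × 2.25 = 2.739 m³/s
w_6 = (18.9 − 13.9)/2 = 2.5 m; q_6 = 0.74 × 1.66 × 2.5 = 3.071 m³/s
w_7 = (21.6 − 15.7)/2 = 2.95 m; q_7 = 0.37 × 0.77 × 2.95 = 0.8405 m³/s
Stations 1, 8 contribute zero (depth or velocity is 0).
Q = Σ qᵢ = 15.98 m³/s
= 15.98 × 3600 = 57510 m³/h

57500 m³/h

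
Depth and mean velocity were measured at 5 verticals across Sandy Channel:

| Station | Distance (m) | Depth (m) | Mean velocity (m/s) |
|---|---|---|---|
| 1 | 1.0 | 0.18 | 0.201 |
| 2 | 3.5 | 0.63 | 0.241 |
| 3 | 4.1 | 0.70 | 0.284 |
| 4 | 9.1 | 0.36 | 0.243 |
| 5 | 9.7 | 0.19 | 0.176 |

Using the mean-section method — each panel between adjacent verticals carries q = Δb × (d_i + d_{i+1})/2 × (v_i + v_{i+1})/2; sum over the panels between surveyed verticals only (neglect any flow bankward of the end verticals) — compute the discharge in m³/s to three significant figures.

1.06 m³/s

Panel 1-2: Δb = 2.5 m, d̄ = (0.18+0.63)/2 = 0.405, v̄ = (0.201+0.241)/2 = 0.221 → q = 2.5×0.405×0.221 = 0.2238 m³/s
Panel 2-3: Δb = 0.6 m, d̄ = (0.63+0.70)/2 = 0.665, v̄ = (0.241+0.284)/2 = 0.2625 → q = 0.6×0.665×0.2625 = 0.1047 m³/s
Panel 3-4: Δb = 5 m, d̄ = (0.70+0.36)/2 = 0.53, v̄ = (0.284+0.243)/2 = 0.2635 → q = 5×0.53×0.2635 = 0.6983 m³/s
Panel 4-5: Δb = 0.6 m, d̄ = (0.36+0.19)/2 = 0.275, v̄ = (0.243+0.176)/2 = 0.2095 → q = 0.6×0.275×0.2095 = 0.03457 m³/s
Q = Σ q = 1.061 m³/s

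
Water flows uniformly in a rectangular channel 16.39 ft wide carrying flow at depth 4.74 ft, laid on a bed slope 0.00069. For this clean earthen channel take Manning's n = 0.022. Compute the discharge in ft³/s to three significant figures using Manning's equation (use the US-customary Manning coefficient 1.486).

287 ft³/s

A = b·y = 16.39 × 4.74 = 77.69 ft²
P = b + 2y = 16.39 + 2×4.74 = 25.87 ft
R = A/P = 77.69/25.87 = 3.003 ft
Q = (1.486/n)·A·R^(2/3)·S^(1/2) = (1.486/0.022) × 77.69 × 3.003^(2/3) × 0.00069^(1/2) = 286.9 ft³/s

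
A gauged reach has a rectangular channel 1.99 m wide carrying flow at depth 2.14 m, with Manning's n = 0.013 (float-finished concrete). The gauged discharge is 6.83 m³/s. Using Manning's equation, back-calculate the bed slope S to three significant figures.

0.000728

A = b·y = 1.99 × 2.14 = 4.259 m²
P = b + 2y = 1.99 + 2×2.14 = 6.270 m
R = A/P = 4.259/6.270 = 0.6792 m
S = (Q·n / (1·A·R^(2/3)))² = (6.83×0.013 / (1×4.259×0.7727))² = 0.0007281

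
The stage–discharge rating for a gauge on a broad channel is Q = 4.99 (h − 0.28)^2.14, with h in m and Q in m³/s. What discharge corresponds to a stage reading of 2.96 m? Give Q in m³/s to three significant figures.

41.1 m³/s

Q = 4.99 × (2.96 − 0.28)^2.14 = 4.99 × 2.68^2.14 = 41.14 m³/s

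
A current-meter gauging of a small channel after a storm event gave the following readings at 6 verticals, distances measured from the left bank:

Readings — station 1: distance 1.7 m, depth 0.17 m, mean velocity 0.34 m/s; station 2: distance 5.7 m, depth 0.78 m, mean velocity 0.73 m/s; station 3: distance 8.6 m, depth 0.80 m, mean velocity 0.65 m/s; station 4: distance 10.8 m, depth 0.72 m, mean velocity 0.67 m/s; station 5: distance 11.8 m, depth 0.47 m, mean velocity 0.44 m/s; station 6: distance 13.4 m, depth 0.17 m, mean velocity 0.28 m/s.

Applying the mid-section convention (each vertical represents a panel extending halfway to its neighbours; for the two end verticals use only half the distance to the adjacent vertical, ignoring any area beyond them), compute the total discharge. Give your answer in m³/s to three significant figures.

w_1 = (5.7 − 1.7)/2 = 2 m; q_1 = 0.34 × 0.17 × 2 = 0.1156 m³/s
w_2 = (8.6 − 1.7)/2 = 3.45 m; q_2 = 0.73 × 0.78 × 3.45 = 1.964 m³/s
w_3 = (10.8 − 5.7)/2 = 2.55 m; q_3 = 0.65 × 0.80 × 2.55 = 1.326 m³/s
w_4 = (11.8 − 8.6)/2 = 1.6 m; q_4 = 0.67 × 0.72 × 1.6 = 0.7718 m³/s
w_5 = (13.4 − 10.8)/2 = 1.3 m; q_5 = 0.44 × 0.47 × 1.3 = 0.2688 m³/s
w_6 = (13.4 − 11.8)/2 = 0.8 m; q_6 = 0.28 × 0.17 × 0.8 = 0.03808 m³/s
Q = Σ qᵢ = 4.485 m³/s

4.48 m³/s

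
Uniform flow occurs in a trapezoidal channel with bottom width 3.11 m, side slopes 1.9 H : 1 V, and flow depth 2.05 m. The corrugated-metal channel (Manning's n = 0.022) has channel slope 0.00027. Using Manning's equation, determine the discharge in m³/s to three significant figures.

12.1 m³/s

A = (b + z·y)·y = (3.11 + 1.9×2.05)×2.05 = 14.36 m²
P = b + 2y√(1+z²) = 3.11 + 2×2.05×√(1+1.9²) = 11.91 m
R = A/P = 14.36/11.91 = 1.205 m
Q = (1/n)·A·R^(2/3)·S^(1/2) = (1/0.022) × 14.36 × 1.205^(2/3) × 0.00027^(1/2) = 12.15 m³/s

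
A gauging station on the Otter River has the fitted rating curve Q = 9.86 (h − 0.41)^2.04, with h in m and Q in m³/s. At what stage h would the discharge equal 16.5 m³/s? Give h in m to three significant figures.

h − h₀ = (Q/C)^(1/b) = (16.5/9.86)^(1/2.04) = 1.287 m
h = 0.41 + 1.287 = 1.697 m

1.70 m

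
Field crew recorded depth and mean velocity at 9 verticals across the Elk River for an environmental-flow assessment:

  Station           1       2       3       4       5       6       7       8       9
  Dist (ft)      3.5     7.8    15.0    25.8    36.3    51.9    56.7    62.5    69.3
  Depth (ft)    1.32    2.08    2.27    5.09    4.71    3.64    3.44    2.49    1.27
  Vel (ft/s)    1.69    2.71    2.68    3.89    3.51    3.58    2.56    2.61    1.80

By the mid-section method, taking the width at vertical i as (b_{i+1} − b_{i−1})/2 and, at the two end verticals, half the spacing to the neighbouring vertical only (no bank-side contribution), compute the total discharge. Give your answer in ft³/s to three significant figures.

747 ft³/s

w_1 = (7.8 − 3.5)/2 = 2.15 ft; q_1 = 1.69 × 1.32 × 2.15 = 4.796 ft³/s
w_2 = (15.0 − 3.5)/2 = 5.75 ft; q_2 = 2.71 × 2.08 × 5.75 = 32.41 ft³/s
w_3 = (25.8 − 7.8)/2 = 9 ft; q_3 = 2.68 × 2.27 × 9 = 54.75 ft³/s
w_4 = (36.3 − 15.0)/2 = 10.65 ft; q_4 = 3.89 × 5.09 × 10.65 = 210.9 ft³/s
w_5 = (51.9 − 25.8)/2 = 13.05 ft; q_5 = 3.51 × 4.71 × 13.05 = 215.7 ft³/s
w_6 = (56.7 − 36.3)/2 = 10.2 ft; q_6 = 3.58 × 3.64 × 10.2 = 132.9 ft³/s
w_7 = (62.5 − 51.9)/2 = 5.3 ft; q_7 = 2.56 × 3.44 × 5.3 = 46.67 ft³/s
w_8 = (69.3 − 56.7)/2 = 6.3 ft; q_8 = 2.61 × 2.49 × 6.3 = 40.94 ft³/s
w_9 = (69.3 − 62.5)/2 = 3.4 ft; q_9 = 1.80 × 1.27 × 3.4 = 7.772 ft³/s
Q = Σ qᵢ = 746.9 ft³/s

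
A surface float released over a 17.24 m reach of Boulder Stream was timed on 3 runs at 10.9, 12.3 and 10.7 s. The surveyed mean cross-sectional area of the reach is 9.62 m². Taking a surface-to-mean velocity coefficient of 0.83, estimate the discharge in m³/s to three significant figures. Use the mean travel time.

t̄ = (10.9 + 12.3 + 10.7) / 3 = 11.3 s
v_surface = L / t̄ = 17.24 / 11.3 = 1.526 m/s
v_mean = 0.83 × 1.526 = 1.266 m/s
Q = A × v_mean = 9.62 × 1.266 = 12.18 m³/s

12.2 m³/s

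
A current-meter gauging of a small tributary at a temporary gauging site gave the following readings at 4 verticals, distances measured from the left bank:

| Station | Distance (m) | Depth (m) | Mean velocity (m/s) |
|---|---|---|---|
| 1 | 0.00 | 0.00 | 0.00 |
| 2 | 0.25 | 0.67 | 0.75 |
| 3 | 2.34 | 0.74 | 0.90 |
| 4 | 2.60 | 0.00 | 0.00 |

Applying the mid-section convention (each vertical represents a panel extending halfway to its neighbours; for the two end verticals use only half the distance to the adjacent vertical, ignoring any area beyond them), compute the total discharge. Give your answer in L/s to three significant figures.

w_2 = (2.34 − 0.00)/2 = 1.17 m; q_2 = 0.75 × 0.67 × 1.17 = 0.5879 m³/s
w_3 = (2.60 − 0.25)/2 = 1.175 m; q_3 = 0.90 × 0.74 × 1.175 = 0.7826 m³/s
Stations 1, 4 contribute zero (depth or velocity is 0).
Q = Σ qᵢ = 1.370 m³/s
= 1.370 × 1000 = 1370 L/s

1370 L/s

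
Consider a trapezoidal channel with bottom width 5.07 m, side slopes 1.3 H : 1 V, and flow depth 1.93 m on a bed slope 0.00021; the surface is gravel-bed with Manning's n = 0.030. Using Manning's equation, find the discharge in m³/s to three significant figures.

8.34 m³/s

A = (b + z·y)·y = (5.07 + 1.3×1.93)×1.93 = 14.63 m²
P = b + 2y√(1+z²) = 5.07 + 2×1.93×√(1+1.3²) = 11.40 m
R = A/P = 14.63/11.40 = 1.283 m
Q = (1/n)·A·R^(2/3)·S^(1/2) = (1/0.030) × 14.63 × 1.283^(2/3) × 0.00021^(1/2) = 8.343 m³/s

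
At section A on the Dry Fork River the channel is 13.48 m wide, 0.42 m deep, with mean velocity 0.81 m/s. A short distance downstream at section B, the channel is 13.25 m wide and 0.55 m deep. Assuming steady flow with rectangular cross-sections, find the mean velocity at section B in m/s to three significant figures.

0.629 m/s

Q = A₁V₁ = (13.48×0.42) × 0.81 = 4.586 m³/s
A₂ = 13.25 × 0.55 = 7.288 m²
V₂ = Q/A₂ = 4.586/7.288 = 0.6293 m/s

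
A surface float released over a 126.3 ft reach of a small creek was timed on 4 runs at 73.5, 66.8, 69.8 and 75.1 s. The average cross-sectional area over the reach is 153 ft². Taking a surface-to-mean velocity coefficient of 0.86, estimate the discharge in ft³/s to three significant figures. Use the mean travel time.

233 ft³/s

t̄ = (73.5 + 66.8 + 69.8 + 75.1) / 4 = 71.3 s
v_surface = L / t̄ = 126.3 / 71.3 = 1.771 ft/s
v_mean = 0.86 × 1.771 = 1.523 ft/s
Q = A × v_mean = 153 × 1.523 = 233.1 ft³/s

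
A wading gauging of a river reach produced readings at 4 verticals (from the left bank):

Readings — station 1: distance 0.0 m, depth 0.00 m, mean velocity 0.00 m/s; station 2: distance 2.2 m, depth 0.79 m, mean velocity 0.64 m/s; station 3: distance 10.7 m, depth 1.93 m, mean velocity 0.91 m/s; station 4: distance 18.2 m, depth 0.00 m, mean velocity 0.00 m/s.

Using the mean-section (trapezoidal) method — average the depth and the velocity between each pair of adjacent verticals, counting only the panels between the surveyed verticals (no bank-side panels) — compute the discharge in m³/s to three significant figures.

Panel 1-2: Δb = 2.2 m, d̄ = (0.00+0.79)/2 = 0.395, v̄ = (0.00+0.64)/2 = 0.32 → q = 2.2×0.395×0.32 = 0.2781 m³/s
Panel 2-3: Δb = 8.5 m, d̄ = (0.79+1.93)/2 = 1.36, v̄ = (0.64+0.91)/2 = 0.775 → q = 8.5×1.36×0.775 = 8.959 m³/s
Panel 3-4: Δb = 7.5 m, d̄ = (1.93+0.00)/2 = 0.965, v̄ = (0.91+0.00)/2 = 0.455 → q = 7.5×0.965×0.455 = 3.293 m³/s
Q = Σ q = 12.53 m³/s

12.5 m³/s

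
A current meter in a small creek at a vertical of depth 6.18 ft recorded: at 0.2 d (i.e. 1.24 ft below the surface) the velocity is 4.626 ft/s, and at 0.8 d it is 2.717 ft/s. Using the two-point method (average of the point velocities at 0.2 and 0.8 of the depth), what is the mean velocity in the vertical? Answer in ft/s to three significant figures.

v̄ = (4.626 + 2.717) / 2 = 3.672 ft/s

3.67 ft/s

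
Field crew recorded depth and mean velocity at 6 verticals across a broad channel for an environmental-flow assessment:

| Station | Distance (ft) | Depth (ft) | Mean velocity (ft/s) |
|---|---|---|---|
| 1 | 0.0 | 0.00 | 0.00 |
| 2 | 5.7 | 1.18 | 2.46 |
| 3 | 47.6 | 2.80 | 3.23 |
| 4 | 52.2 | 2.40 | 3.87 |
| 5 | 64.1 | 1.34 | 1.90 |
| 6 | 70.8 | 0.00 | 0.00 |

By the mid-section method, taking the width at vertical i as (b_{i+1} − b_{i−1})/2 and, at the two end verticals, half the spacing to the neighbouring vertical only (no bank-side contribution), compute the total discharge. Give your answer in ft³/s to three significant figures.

w_2 = (47.6 − 0.0)/2 = 23.8 ft; q_2 = 2.46 × 1.18 × 23.8 = 69.09 ft³/s
w_3 = (52.2 − 5.7)/2 = 23.25 ft; q_3 = 3.23 × 2.80 × 23.25 = 210.3 ft³/s
w_4 = (64.1 − 47.6)/2 = 8.25 ft; q_4 = 3.87 × 2.40 × 8.25 = 76.63 ft³/s
w_5 = (70.8 − 52.2)/2 = 9.3 ft; q_5 = 1.90 × 1.34 × 9.3 = 23.68 ft³/s
Stations 1, 6 contribute zero (depth or velocity is 0).
Q = Σ qᵢ = 379.7 ft³/s

380 ft³/s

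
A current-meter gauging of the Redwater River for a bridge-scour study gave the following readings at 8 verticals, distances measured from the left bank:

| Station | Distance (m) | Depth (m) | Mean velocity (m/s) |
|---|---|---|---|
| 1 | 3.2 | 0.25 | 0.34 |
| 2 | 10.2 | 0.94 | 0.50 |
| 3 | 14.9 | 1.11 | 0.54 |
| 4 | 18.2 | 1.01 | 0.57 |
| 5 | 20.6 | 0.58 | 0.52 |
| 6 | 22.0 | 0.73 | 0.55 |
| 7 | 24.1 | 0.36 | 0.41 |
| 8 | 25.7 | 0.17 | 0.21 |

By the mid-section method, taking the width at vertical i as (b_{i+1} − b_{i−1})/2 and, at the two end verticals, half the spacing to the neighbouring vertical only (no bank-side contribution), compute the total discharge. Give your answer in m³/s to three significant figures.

w_1 = (10.2 − 3.2)/2 = 3.5 m; q_1 = 0.34 × 0.25 × 3.5 = 0.2975 m³/s
w_2 = (14.9 − 3.2)/2 = 5.85 m; q_2 = 0.50 × 0.94 × 5.85 = 2.750 m³/s
w_3 = (18.2 − 10.2)/2 = 4 m; q_3 = 0.54 × 1.11 × 4 = 2.398 m³/s
w_4 = (20.6 − 14.9)/2 = 2.85 m; q_4 = 0.57 × 1.01 × 2.85 = 1.641 m³/s
w_5 = (22.0 − 18.2)/2 = 1.9 m; q_5 = 0.52 × 0.58 × 1.9 = 0.5730 m³/s
w_6 = (24.1 − 20.6)/2 = 1.75 m; q_6 = 0.55 × 0.73 × 1.75 = 0.7026 m³/s
w_7 = (25.7 − 22.0)/2 = 1.85 m; q_7 = 0.41 × 0.36 × 1.85 = 0.2731 m³/s
w_8 = (25.7 − 24.1)/2 = 0.8 m; q_8 = 0.21 × 0.17 × 0.8 = 0.02856 m³/s
Q = Σ qᵢ = 8.663 m³/s

8.66 m³/s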